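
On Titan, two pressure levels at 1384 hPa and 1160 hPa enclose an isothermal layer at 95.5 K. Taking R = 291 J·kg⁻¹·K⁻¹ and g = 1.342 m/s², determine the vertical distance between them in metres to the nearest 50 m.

Hypsometric equation: Δz = (R T̄/g) ln(P₁/P₂).
R T̄/g = 291 × 95.5 / 1.342 = 20708 m.
ln(1384/1160) = ln(1.1931) = 0.17655.
Δz = 20708 × 0.17655 = 3656.0 m.

Δz ≈ 3650 m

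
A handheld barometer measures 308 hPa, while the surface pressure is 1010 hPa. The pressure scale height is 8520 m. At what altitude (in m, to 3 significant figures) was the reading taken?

z ≈ 10100 m

Invert the barometric formula: z = H ln(P₀/P).
P₀/P = 1010/308 = 3.2792; ln(3.2792) = 1.1876.
z = 8520.0 × 1.1876 = 10118 m.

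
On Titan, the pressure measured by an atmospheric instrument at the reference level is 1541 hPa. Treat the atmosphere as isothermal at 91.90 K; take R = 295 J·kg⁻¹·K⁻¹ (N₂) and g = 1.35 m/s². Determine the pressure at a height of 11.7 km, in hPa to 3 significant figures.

P ≈ 861 hPa

Scale height: H = RT/g = 295 × 91.90 / 1.35 = 20082 m.
Barometric formula: P = P₀ exp(−z/H).
z/H = 11700/20082 = 0.58261; exp(−0.58261) = 0.55844.
P = 1541 × 0.55844 = 860.56 hPa.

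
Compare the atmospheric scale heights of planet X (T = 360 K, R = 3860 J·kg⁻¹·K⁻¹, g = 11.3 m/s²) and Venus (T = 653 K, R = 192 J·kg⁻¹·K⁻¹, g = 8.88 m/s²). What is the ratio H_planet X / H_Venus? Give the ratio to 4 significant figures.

H = RT/g for each body.
H_planet X = 3860 × 360 / 11.3 = 122970 m.
H_Venus = 192 × 653 / 8.88 = 14119 m.
H_planet X/H_Venus = 122970/14119 = 8.7095.

H_planet X/H_Venus ≈ 8.710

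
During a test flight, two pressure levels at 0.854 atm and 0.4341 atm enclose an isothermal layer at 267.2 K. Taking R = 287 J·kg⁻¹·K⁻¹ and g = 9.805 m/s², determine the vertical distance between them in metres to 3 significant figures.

Δz ≈ 5290 m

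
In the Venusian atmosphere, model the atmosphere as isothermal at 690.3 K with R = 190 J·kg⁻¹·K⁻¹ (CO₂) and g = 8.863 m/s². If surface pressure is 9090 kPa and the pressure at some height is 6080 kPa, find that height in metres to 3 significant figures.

z ≈ 5950 m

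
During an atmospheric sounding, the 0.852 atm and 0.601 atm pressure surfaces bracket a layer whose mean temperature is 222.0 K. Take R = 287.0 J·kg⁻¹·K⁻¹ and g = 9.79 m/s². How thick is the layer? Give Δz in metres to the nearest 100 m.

Δz ≈ 2300 m

Hypsometric equation: Δz = (R T̄/g) ln(P₁/P₂).
R T̄/g = 287.0 × 222.0 / 9.79 = 6508.1 m.
ln(0.852/0.601) = ln(1.4176) = 0.34897.
Δz = 6508.1 × 0.34897 = 2271.1 m.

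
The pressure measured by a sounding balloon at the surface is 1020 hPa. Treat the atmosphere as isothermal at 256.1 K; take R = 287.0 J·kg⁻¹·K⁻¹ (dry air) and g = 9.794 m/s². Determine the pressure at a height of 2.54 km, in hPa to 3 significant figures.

Scale height: H = RT/g = 287.0 × 256.1 / 9.794 = 7504.7 m.
Barometric formula: P = P₀ exp(−z/H).
z/H = 2540.0/7504.7 = 0.33845; exp(−0.33845) = 0.71287.
P = 1020 × 0.71287 = 727.13 hPa.

P ≈ 727 hPa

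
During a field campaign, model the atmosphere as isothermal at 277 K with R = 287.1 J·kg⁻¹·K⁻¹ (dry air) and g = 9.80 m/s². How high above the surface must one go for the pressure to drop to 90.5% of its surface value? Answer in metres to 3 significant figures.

z ≈ 810 m

Scale height: H = RT/g = 287.1 × 277 / 9.80 = 8115.0 m.
Set P/P₀ = exp(−z/H) = 0.905, so z = −H ln(0.905).
−ln(0.905) = 0.099820; z = 8115.0 × 0.099820 = 810.04 m.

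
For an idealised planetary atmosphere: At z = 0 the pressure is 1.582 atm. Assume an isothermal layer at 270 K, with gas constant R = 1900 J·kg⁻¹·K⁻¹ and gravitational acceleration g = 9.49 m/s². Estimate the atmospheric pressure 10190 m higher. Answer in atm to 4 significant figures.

Scale height: H = RT/g = 1900 × 270 / 9.49 = 54057 m.
Barometric formula: P = P₀ exp(−z/H).
z/H = 10190/54057 = 0.18850; exp(−0.18850) = 0.82820.
P = 1.582 × 0.82820 = 1.3102 atm.

P ≈ 1.310 atm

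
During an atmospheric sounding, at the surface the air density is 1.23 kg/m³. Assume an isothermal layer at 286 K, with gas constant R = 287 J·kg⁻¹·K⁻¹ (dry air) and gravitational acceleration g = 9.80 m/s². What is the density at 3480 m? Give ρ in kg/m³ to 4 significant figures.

ρ ≈ 0.8118 kg/m³

Scale height: H = RT/g = 287 × 286 / 9.80 = 8375.7 m.
In an isothermal atmosphere, density decays like pressure: ρ = ρ₀ exp(−z/H).
z/H = 3480.0/8375.7 = 0.41549; exp(−0.41549) = 0.66002.
ρ = 1.23 × 0.66002 = 0.81182 kg/m³.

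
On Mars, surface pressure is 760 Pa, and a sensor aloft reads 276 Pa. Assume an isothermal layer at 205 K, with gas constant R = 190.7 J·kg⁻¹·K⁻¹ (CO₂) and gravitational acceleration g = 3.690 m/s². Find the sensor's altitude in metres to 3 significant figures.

Scale height: H = RT/g = 190.7 × 205 / 3.690 = 10594 m.
Invert the barometric formula: z = H ln(P₀/P).
P₀/P = 760/276 = 2.7536; ln(2.7536) = 1.0129.
z = 10594 × 1.0129 = 10731 m.

z ≈ 10700 m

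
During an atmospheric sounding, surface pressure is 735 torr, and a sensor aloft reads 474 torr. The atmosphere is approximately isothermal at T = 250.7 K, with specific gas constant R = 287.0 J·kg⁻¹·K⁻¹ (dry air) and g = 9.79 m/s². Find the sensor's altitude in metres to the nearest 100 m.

Scale height: H = RT/g = 287.0 × 250.7 / 9.79 = 7349.4 m.
Invert the barometric formula: z = H ln(P₀/P).
P₀/P = 735/474 = 1.5506; ln(1.5506) = 0.43864.
z = 7349.4 × 0.43864 = 3223.7 m.

z ≈ 3200 m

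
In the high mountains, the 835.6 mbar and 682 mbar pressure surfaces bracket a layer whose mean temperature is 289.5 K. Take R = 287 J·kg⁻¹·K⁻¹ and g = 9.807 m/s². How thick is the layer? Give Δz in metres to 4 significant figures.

Δz ≈ 1721 m

Hypsometric equation: Δz = (R T̄/g) ln(P₁/P₂).
R T̄/g = 287 × 289.5 / 9.807 = 8472.2 m.
ln(835.6/682) = ln(1.2252) = 0.20310.
Δz = 8472.2 × 0.20310 = 1720.7 m.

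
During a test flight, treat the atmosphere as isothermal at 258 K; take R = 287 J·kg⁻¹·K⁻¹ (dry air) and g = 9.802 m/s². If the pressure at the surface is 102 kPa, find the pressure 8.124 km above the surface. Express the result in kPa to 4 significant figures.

P ≈ 34.80 kPa

Scale height: H = RT/g = 287 × 258 / 9.802 = 7554.2 m.
Barometric formula: P = P₀ exp(−z/H).
z/H = 8124.0/7554.2 = 1.0754; exp(−1.0754) = 0.34116.
P = 102 × 0.34116 = 34.798 kPa.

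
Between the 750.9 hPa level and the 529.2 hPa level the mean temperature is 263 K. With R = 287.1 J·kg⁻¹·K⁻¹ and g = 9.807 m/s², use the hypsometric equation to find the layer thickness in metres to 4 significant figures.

Hypsometric equation: Δz = (R T̄/g) ln(P₁/P₂).
R T̄/g = 287.1 × 263 / 9.807 = 7699.3 m.
ln(750.9/529.2) = ln(1.4189) = 0.34988.
Δz = 7699.3 × 0.34988 = 2693.8 m.

Δz ≈ 2694 m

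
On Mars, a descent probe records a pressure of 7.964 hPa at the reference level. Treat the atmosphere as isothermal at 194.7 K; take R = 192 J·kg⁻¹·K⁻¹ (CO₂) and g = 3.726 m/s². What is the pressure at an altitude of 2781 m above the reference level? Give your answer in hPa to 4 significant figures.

Scale height: H = RT/g = 192 × 194.7 / 3.726 = 10033 m.
Barometric formula: P = P₀ exp(−z/H).
z/H = 2781.0/10033 = 0.27719; exp(−0.27719) = 0.75791.
P = 7.964 × 0.75791 = 6.0360 hPa.

P ≈ 6.036 hPa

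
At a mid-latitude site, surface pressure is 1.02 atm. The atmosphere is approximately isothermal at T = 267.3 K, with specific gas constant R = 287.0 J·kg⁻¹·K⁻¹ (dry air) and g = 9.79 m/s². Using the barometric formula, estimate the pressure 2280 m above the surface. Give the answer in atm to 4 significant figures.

Scale height: H = RT/g = 287.0 × 267.3 / 9.79 = 7836.1 m.
Barometric formula: P = P₀ exp(−z/H).
z/H = 2280.0/7836.1 = 0.29096; exp(−0.29096) = 0.74755.
P = 1.02 × 0.74755 = 0.76250 atm.

P ≈ 0.7625 atm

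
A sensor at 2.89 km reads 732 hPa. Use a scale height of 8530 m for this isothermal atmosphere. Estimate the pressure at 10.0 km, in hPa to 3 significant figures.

Between two levels, P₂ = P₁ exp(−Δz/H) with Δz = z₂ − z₁.
Δz = 10000 − 2890.0 = 7110.0 m; Δz/H = 7110.0/8530.0 = 0.83353.
P₂ = 732 × exp(−0.83353) = 732 × 0.43451 = 318.06 hPa.

P ≈ 318 hPa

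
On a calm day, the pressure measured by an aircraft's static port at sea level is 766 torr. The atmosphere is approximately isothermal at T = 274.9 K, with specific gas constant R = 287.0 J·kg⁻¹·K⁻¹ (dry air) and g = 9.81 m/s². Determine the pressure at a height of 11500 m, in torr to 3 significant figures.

P ≈ 183 torr

Scale height: H = RT/g = 287.0 × 274.9 / 9.81 = 8042.4 m.
Barometric formula: P = P₀ exp(−z/H).
z/H = 11500/8042.4 = 1.4299; exp(−1.4299) = 0.23933.
P = 766 × 0.23933 = 183.33 torr.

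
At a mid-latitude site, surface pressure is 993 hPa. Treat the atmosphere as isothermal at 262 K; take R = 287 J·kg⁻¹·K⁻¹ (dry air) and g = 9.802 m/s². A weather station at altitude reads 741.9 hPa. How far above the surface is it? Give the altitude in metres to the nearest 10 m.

Scale height: H = RT/g = 287 × 262 / 9.802 = 7671.3 m.
Invert the barometric formula: z = H ln(P₀/P).
P₀/P = 993/741.9 = 1.3385; ln(1.3385) = 0.29155.
z = 7671.3 × 0.29155 = 2236.6 m.

z ≈ 2240 m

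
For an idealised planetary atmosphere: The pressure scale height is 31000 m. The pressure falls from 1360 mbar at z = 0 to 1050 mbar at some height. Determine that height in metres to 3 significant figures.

Invert the barometric formula: z = H ln(P₀/P).
P₀/P = 1360/1050 = 1.2952; ln(1.2952) = 0.25867.
z = 31000 × 0.25867 = 8018.8 m.

z ≈ 8020 m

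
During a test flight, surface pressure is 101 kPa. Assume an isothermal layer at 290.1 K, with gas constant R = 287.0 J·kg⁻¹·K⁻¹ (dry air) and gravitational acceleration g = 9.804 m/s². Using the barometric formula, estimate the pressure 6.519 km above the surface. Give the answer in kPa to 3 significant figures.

P ≈ 46.9 kPa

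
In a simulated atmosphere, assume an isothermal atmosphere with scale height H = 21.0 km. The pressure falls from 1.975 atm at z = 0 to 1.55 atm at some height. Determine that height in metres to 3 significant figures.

Invert the barometric formula: z = H ln(P₀/P).
P₀/P = 1.975/1.55 = 1.2742; ln(1.2742) = 0.24232.
z = 21000 × 0.24232 = 5088.7 m.

z ≈ 5090 m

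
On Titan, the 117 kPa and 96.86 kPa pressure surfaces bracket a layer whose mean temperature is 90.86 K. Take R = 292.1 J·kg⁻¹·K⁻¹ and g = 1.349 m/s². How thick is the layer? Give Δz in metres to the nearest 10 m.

Δz ≈ 3720 m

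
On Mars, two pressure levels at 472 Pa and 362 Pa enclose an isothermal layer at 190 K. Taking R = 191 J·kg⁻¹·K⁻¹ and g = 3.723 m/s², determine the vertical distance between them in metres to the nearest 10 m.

Δz ≈ 2590 m

Hypsometric equation: Δz = (R T̄/g) ln(P₁/P₂).
R T̄/g = 191 × 190 / 3.723 = 9747.5 m.
ln(472/362) = ln(1.3039) = 0.26536.
Δz = 9747.5 × 0.26536 = 2586.6 m.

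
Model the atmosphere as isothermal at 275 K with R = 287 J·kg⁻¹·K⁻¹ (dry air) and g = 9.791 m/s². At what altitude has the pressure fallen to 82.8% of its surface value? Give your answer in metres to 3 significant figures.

z ≈ 1520 m

Scale height: H = RT/g = 287 × 275 / 9.791 = 8061.0 m.
Set P/P₀ = exp(−z/H) = 0.828, so z = −H ln(0.828).
−ln(0.828) = 0.18874; z = 8061.0 × 0.18874 = 1521.4 m.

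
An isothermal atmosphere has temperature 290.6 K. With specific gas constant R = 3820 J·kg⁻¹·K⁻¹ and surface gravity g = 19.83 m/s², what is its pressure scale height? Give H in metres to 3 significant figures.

The scale height of an isothermal atmosphere is H = RT/g.
H = 3820 × 290.6 / 19.83 = 1110100/19.83 = 55981 m.

H ≈ 56000 m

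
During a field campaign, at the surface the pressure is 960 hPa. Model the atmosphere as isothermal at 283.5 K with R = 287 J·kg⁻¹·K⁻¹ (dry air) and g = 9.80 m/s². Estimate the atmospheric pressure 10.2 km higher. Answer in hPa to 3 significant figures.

Scale height: H = RT/g = 287 × 283.5 / 9.80 = 8302.5 m.
Barometric formula: P = P₀ exp(−z/H).
z/H = 10200/8302.5 = 1.2285; exp(−1.2285) = 0.29273.
P = 960 × 0.29273 = 281.02 hPa.

P ≈ 281 hPa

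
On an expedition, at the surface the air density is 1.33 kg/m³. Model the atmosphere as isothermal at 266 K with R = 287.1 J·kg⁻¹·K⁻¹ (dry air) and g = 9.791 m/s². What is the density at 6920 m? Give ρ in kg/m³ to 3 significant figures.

ρ ≈ 0.548 kg/m³

Scale height: H = RT/g = 287.1 × 266 / 9.791 = 7799.9 m.
In an isothermal atmosphere, density decays like pressure: ρ = ρ₀ exp(−z/H).
z/H = 6920.0/7799.9 = 0.88719; exp(−0.88719) = 0.41181.
ρ = 1.33 × 0.41181 = 0.54771 kg/m³.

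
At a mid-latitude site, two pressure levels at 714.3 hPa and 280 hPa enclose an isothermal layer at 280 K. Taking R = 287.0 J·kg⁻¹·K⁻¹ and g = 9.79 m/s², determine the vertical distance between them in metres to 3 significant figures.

Hypsometric equation: Δz = (R T̄/g) ln(P₁/P₂).
R T̄/g = 287.0 × 280 / 9.79 = 8208.4 m.
ln(714.3/280) = ln(2.5511) = 0.93652.
Δz = 8208.4 × 0.93652 = 7687.3 m.

Δz ≈ 7690 m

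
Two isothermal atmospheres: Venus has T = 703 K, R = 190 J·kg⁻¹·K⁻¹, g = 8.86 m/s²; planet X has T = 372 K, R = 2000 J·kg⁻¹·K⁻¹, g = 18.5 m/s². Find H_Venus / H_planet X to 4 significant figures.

H_Venus/H_planet X ≈ 0.3749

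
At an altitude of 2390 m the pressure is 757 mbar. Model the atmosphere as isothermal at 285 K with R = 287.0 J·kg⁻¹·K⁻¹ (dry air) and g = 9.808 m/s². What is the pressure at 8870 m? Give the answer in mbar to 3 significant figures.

P ≈ 348 mbar

Scale height: H = RT/g = 287.0 × 285 / 9.808 = 8339.6 m.
Between two levels, P₂ = P₁ exp(−Δz/H) with Δz = z₂ − z₁.
Δz = 8870.0 − 2390.0 = 6480.0 m; Δz/H = 6480.0/8339.6 = 0.77702.
P₂ = 757 × exp(−0.77702) = 757 × 0.45977 = 348.05 mbar.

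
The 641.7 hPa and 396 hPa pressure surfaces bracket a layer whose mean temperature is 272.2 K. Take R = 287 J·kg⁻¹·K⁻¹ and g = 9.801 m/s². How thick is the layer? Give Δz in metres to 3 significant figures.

Δz ≈ 3850 m

Hypsometric equation: Δz = (R T̄/g) ln(P₁/P₂).
R T̄/g = 287 × 272.2 / 9.801 = 7970.8 m.
ln(641.7/396) = ln(1.6205) = 0.48273.
Δz = 7970.8 × 0.48273 = 3847.7 m.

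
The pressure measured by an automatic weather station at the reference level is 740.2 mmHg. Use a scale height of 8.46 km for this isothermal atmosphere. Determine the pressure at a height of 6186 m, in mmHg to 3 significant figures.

P ≈ 356 mmHg

Barometric formula: P = P₀ exp(−z/H).
z/H = 6186.0/8460.0 = 0.73121; exp(−0.73121) = 0.48133.
P = 740.2 × 0.48133 = 356.28 mmHg.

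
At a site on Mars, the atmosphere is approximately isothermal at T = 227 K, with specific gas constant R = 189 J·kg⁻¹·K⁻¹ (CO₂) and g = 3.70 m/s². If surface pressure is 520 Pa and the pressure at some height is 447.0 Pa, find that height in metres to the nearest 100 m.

Scale height: H = RT/g = 189 × 227 / 3.70 = 11595 m.
Invert the barometric formula: z = H ln(P₀/P).
P₀/P = 520/447.0 = 1.1633; ln(1.1633) = 0.15126.
z = 11595 × 0.15126 = 1753.9 m.

z ≈ 1800 m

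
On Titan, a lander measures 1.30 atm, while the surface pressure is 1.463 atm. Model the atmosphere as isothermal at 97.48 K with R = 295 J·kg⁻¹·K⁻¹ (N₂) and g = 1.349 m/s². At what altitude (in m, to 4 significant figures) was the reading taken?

Scale height: H = RT/g = 295 × 97.48 / 1.349 = 21317 m.
Invert the barometric formula: z = H ln(P₀/P).
P₀/P = 1.463/1.30 = 1.1254; ln(1.1254) = 0.11814.
z = 21317 × 0.11814 = 2518.4 m.

z ≈ 2518 m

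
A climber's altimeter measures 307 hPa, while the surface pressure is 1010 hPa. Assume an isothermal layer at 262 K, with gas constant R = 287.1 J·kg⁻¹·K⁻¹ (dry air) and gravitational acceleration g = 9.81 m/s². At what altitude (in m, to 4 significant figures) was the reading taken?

z ≈ 9131 m

Scale height: H = RT/g = 287.1 × 262 / 9.81 = 7667.7 m.
Invert the barometric formula: z = H ln(P₀/P).
P₀/P = 1010/307 = 3.2899; ln(3.2899) = 1.1909.
z = 7667.7 × 1.1909 = 9131.5 m.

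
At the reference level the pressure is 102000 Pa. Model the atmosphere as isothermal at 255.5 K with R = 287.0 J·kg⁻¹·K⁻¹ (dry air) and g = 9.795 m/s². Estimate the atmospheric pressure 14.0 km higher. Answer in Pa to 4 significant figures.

P ≈ 15720 Pa

Scale height: H = RT/g = 287.0 × 255.5 / 9.795 = 7486.3 m.
Barometric formula: P = P₀ exp(−z/H).
z/H = 14000/7486.3 = 1.8701; exp(−1.8701) = 0.15411.
P = 102000 × 0.15411 = 15719 Pa.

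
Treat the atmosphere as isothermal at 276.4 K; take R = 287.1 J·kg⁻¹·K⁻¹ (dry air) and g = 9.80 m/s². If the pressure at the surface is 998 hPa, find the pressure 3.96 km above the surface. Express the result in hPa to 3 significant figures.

Scale height: H = RT/g = 287.1 × 276.4 / 9.80 = 8097.4 m.
Barometric formula: P = P₀ exp(−z/H).
z/H = 3960.0/8097.4 = 0.48905; exp(−0.48905) = 0.61321.
P = 998 × 0.61321 = 611.98 hPa.

P ≈ 612 hPa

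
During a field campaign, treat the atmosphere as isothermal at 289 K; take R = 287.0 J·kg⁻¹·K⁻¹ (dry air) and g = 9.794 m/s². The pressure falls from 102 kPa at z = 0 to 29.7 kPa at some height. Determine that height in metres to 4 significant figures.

Scale height: H = RT/g = 287.0 × 289 / 9.794 = 8468.8 m.
Invert the barometric formula: z = H ln(P₀/P).
P₀/P = 102/29.7 = 3.4343; ln(3.4343) = 1.2338.
z = 8468.8 × 1.2338 = 10449 m.

z ≈ 10450 m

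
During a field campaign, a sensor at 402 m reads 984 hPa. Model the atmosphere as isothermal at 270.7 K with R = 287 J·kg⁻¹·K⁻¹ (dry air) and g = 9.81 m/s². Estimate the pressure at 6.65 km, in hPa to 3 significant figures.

Scale height: H = RT/g = 287 × 270.7 / 9.81 = 7919.6 m.
Between two levels, P₂ = P₁ exp(−Δz/H) with Δz = z₂ − z₁.
Δz = 6650.0 − 402.00 = 6248.0 m; Δz/H = 6248.0/7919.6 = 0.78893.
P₂ = 984 × exp(−0.78893) = 984 × 0.45433 = 447.06 hPa.

P ≈ 447 hPa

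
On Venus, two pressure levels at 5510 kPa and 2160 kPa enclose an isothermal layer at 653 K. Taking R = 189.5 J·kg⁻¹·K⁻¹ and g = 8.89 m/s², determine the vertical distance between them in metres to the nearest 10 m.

Hypsometric equation: Δz = (R T̄/g) ln(P₁/P₂).
R T̄/g = 189.5 × 653 / 8.89 = 13919 m.
ln(5510/2160) = ln(2.5509) = 0.93645.
Δz = 13919 × 0.93645 = 13034 m.

Δz ≈ 13030 m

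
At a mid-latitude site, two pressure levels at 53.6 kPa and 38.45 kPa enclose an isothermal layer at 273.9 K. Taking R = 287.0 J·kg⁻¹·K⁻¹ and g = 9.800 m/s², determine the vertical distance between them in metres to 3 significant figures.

Hypsometric equation: Δz = (R T̄/g) ln(P₁/P₂).
R T̄/g = 287.0 × 273.9 / 9.800 = 8021.4 m.
ln(53.6/38.45) = ln(1.3940) = 0.33218.
Δz = 8021.4 × 0.33218 = 2664.5 m.

Δz ≈ 2660 m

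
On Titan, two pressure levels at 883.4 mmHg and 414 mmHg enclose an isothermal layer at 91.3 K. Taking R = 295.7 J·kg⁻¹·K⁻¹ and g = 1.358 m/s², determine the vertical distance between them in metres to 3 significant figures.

Δz ≈ 15100 m

Hypsometric equation: Δz = (R T̄/g) ln(P₁/P₂).
R T̄/g = 295.7 × 91.3 / 1.358 = 19880 m.
ln(883.4/414) = ln(2.1338) = 0.75790.
Δz = 19880 × 0.75790 = 15067 m.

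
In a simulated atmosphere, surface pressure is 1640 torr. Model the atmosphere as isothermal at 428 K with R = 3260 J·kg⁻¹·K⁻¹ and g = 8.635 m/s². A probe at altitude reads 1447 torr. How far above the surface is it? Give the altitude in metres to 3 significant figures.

z ≈ 20200 m

Scale height: H = RT/g = 3260 × 428 / 8.635 = 161580 m.
Invert the barometric formula: z = H ln(P₀/P).
P₀/P = 1640/1447 = 1.1334; ln(1.1334) = 0.12522.
z = 161580 × 0.12522 = 20233 m.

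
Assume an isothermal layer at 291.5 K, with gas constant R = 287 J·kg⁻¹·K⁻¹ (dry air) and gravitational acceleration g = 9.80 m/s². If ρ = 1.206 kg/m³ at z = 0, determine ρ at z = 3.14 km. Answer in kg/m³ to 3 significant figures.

Scale height: H = RT/g = 287 × 291.5 / 9.80 = 8536.8 m.
In an isothermal atmosphere, density decays like pressure: ρ = ρ₀ exp(−z/H).
z/H = 3140.0/8536.8 = 0.36782; exp(−0.36782) = 0.69224.
ρ = 1.206 × 0.69224 = 0.83484 kg/m³.

ρ ≈ 0.835 kg/m³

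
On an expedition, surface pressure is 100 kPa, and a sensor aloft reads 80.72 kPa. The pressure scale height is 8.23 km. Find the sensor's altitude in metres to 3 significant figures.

z ≈ 1760 m

Invert the barometric formula: z = H ln(P₀/P).
P₀/P = 100/80.72 = 1.2389; ln(1.2389) = 0.21422.
z = 8230.0 × 0.21422 = 1763.0 m.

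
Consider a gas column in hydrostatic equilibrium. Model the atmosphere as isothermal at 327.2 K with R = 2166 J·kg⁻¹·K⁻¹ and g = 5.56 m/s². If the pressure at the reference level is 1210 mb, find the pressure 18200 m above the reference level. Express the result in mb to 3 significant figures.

P ≈ 1050 mb

Scale height: H = RT/g = 2166 × 327.2 / 5.56 = 127470 m.
Barometric formula: P = P₀ exp(−z/H).
z/H = 18200/127470 = 0.14278; exp(−0.14278) = 0.86694.
P = 1210 × 0.86694 = 1049.0 mb.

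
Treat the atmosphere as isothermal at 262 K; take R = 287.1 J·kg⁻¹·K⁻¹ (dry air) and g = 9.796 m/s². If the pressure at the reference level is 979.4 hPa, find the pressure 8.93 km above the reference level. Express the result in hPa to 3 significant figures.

P ≈ 306 hPa

Scale height: H = RT/g = 287.1 × 262 / 9.796 = 7678.7 m.
Barometric formula: P = P₀ exp(−z/H).
z/H = 8930.0/7678.7 = 1.1630; exp(−1.1630) = 0.31255.
P = 979.4 × 0.31255 = 306.11 hPa.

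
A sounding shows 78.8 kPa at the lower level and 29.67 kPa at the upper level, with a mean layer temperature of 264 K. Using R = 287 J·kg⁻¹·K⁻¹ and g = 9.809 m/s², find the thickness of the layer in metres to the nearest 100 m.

Hypsometric equation: Δz = (R T̄/g) ln(P₁/P₂).
R T̄/g = 287 × 264 / 9.809 = 7724.3 m.
ln(78.8/29.67) = ln(2.6559) = 0.97678.
Δz = 7724.3 × 0.97678 = 7544.9 m.

Δz ≈ 7500 m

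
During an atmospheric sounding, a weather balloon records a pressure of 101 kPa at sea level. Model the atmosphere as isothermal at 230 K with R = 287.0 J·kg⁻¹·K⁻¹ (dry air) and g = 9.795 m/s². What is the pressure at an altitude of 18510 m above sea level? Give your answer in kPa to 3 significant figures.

P ≈ 6.48 kPa

Scale height: H = RT/g = 287.0 × 230 / 9.795 = 6739.2 m.
Barometric formula: P = P₀ exp(−z/H).
z/H = 18510/6739.2 = 2.7466; exp(−2.7466) = 0.064146.
P = 101 × 0.064146 = 6.4787 kPa.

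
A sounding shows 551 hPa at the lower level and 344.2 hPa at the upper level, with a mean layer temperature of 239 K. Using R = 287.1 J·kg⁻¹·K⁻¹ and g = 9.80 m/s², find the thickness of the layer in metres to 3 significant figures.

Δz ≈ 3290 m

Hypsometric equation: Δz = (R T̄/g) ln(P₁/P₂).
R T̄/g = 287.1 × 239 / 9.80 = 7001.7 m.
ln(551/344.2) = ln(1.6008) = 0.47050.
Δz = 7001.7 × 0.47050 = 3294.3 m.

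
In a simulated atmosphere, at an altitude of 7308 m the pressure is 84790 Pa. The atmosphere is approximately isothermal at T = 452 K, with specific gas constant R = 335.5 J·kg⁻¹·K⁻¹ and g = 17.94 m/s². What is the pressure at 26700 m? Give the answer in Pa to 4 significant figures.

Scale height: H = RT/g = 335.5 × 452 / 17.94 = 8453.0 m.
Between two levels, P₂ = P₁ exp(−Δz/H) with Δz = z₂ − z₁.
Δz = 26700 − 7308.0 = 19392 m; Δz/H = 19392/8453.0 = 2.2941.
P₂ = 84790 × exp(−2.2941) = 84790 × 0.10085 = 8551.1 Pa.

P ≈ 8551 Pa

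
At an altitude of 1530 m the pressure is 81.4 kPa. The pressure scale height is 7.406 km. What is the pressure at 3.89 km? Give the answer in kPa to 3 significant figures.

Between two levels, P₂ = P₁ exp(−Δz/H) with Δz = z₂ − z₁.
Δz = 3890.0 − 1530.0 = 2360.0 m; Δz/H = 2360.0/7406.0 = 0.31866.
P₂ = 81.4 × exp(−0.31866) = 81.4 × 0.72712 = 59.188 kPa.

P ≈ 59.2 kPa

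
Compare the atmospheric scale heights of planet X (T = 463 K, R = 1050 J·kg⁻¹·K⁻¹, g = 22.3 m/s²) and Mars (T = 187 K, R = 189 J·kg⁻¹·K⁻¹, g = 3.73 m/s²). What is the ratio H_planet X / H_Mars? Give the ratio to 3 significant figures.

H_planet X/H_Mars ≈ 2.30

H = RT/g for each body.
H_planet X = 1050 × 463 / 22.3 = 21800 m.
H_Mars = 189 × 187 / 3.73 = 9475.3 m.
H_planet X/H_Mars = 21800/9475.3 = 2.3007.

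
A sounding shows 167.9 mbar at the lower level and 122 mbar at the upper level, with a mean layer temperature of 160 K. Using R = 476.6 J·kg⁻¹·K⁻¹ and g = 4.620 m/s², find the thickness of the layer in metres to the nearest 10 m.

Hypsometric equation: Δz = (R T̄/g) ln(P₁/P₂).
R T̄/g = 476.6 × 160 / 4.620 = 16506 m.
ln(167.9/122) = ln(1.3762) = 0.31933.
Δz = 16506 × 0.31933 = 5270.9 m.

Δz ≈ 5270 m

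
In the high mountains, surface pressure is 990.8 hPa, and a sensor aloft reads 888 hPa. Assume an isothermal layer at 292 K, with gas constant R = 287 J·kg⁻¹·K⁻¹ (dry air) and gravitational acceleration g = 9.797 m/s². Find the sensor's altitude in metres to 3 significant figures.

z ≈ 937 m

Scale height: H = RT/g = 287 × 292 / 9.797 = 8554.0 m.
Invert the barometric formula: z = H ln(P₀/P).
P₀/P = 990.8/888 = 1.1158; ln(1.1158) = 0.10957.
z = 8554.0 × 0.10957 = 937.26 m.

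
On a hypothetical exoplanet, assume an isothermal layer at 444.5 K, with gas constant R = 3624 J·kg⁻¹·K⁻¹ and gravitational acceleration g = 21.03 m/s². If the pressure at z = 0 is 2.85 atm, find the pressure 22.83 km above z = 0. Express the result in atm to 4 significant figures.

Scale height: H = RT/g = 3624 × 444.5 / 21.03 = 76599 m.
Barometric formula: P = P₀ exp(−z/H).
z/H = 22830/76599 = 0.29805; exp(−0.29805) = 0.74226.
P = 2.85 × 0.74226 = 2.1154 atm.

P ≈ 2.115 atm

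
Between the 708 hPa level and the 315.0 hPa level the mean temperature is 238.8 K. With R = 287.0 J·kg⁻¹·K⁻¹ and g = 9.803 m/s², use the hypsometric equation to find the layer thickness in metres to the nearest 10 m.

Δz ≈ 5660 m

Hypsometric equation: Δz = (R T̄/g) ln(P₁/P₂).
R T̄/g = 287.0 × 238.8 / 9.803 = 6991.3 m.
ln(708/315.0) = ln(2.2476) = 0.80986.
Δz = 6991.3 × 0.80986 = 5662.0 m.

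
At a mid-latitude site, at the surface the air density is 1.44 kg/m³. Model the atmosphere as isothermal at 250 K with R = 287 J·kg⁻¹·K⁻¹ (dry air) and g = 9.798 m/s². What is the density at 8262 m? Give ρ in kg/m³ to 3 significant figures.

ρ ≈ 0.466 kg/m³

Scale height: H = RT/g = 287 × 250 / 9.798 = 7322.9 m.
In an isothermal atmosphere, density decays like pressure: ρ = ρ₀ exp(−z/H).
z/H = 8262.0/7322.9 = 1.1282; exp(−1.1282) = 0.32362.
ρ = 1.44 × 0.32362 = 0.46601 kg/m³.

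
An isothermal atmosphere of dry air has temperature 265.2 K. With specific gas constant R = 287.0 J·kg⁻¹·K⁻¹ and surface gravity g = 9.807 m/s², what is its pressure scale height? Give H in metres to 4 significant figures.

The scale height of an isothermal atmosphere is H = RT/g.
H = 287.0 × 265.2 / 9.807 = 76112/9.807 = 7761.0 m.

H ≈ 7761 m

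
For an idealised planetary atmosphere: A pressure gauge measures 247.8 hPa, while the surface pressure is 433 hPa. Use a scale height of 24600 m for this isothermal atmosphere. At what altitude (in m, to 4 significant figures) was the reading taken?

Invert the barometric formula: z = H ln(P₀/P).
P₀/P = 433/247.8 = 1.7474; ln(1.7474) = 0.55813.
z = 24600 × 0.55813 = 13730 m.

z ≈ 13730 m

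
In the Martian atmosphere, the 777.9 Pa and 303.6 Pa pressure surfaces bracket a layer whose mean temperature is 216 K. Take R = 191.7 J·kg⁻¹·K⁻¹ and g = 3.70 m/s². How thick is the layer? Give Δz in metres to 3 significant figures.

Hypsometric equation: Δz = (R T̄/g) ln(P₁/P₂).
R T̄/g = 191.7 × 216 / 3.70 = 11191 m.
ln(777.9/303.6) = ln(2.5623) = 0.94091.
Δz = 11191 × 0.94091 = 10530 m.

Δz ≈ 10500 m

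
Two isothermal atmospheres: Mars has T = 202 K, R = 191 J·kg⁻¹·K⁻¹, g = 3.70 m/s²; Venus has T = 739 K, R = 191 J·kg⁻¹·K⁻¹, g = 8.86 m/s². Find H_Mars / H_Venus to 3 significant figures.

H_Mars/H_Venus ≈ 0.655

H = RT/g for each body.
H_Mars = 191 × 202 / 3.70 = 10428 m.
H_Venus = 191 × 739 / 8.86 = 15931 m.
H_Mars/H_Venus = 10428/15931 = 0.65457.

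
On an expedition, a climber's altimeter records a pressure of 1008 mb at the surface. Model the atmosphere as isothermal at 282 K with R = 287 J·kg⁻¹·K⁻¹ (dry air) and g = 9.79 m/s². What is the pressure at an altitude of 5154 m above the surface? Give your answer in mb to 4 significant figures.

P ≈ 540.4 mb

Scale height: H = RT/g = 287 × 282 / 9.79 = 8267.0 m.
Barometric formula: P = P₀ exp(−z/H).
z/H = 5154.0/8267.0 = 0.62344; exp(−0.62344) = 0.53610.
P = 1008 × 0.53610 = 540.39 mb.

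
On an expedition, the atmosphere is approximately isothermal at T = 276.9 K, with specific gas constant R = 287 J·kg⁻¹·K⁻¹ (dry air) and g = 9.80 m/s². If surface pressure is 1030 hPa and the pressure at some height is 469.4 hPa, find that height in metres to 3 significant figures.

z ≈ 6370 m

Scale height: H = RT/g = 287 × 276.9 / 9.80 = 8109.2 m.
Invert the barometric formula: z = H ln(P₀/P).
P₀/P = 1030/469.4 = 2.1943; ln(2.1943) = 0.78586.
z = 8109.2 × 0.78586 = 6372.7 m.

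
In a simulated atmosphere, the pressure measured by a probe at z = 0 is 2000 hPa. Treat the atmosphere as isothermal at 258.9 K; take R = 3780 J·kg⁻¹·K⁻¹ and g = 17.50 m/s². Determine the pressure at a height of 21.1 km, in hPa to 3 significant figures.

P ≈ 1370 hPa

Scale height: H = RT/g = 3780 × 258.9 / 17.50 = 55922 m.
Barometric formula: P = P₀ exp(−z/H).
z/H = 21100/55922 = 0.37731; exp(−0.37731) = 0.68570.
P = 2000 × 0.68570 = 1371.4 hPa.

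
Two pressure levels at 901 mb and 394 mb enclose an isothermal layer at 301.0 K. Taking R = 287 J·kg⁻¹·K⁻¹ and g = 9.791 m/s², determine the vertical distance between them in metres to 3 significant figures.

Δz ≈ 7300 m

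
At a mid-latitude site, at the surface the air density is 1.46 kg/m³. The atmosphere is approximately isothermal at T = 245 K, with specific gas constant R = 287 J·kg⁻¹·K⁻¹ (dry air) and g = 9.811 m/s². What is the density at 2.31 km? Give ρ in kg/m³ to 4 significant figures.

Scale height: H = RT/g = 287 × 245 / 9.811 = 7167.0 m.
In an isothermal atmosphere, density decays like pressure: ρ = ρ₀ exp(−z/H).
z/H = 2310.0/7167.0 = 0.32231; exp(−0.32231) = 0.72447.
ρ = 1.46 × 0.72447 = 1.0577 kg/m³.

ρ ≈ 1.058 kg/m³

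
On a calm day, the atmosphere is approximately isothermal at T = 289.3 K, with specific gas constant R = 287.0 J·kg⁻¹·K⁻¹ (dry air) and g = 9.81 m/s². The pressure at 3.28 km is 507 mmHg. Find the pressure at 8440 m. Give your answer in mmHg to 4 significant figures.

P ≈ 275.6 mmHg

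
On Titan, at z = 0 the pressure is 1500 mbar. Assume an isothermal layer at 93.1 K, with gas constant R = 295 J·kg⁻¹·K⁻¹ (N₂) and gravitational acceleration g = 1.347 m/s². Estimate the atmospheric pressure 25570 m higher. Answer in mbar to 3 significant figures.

P ≈ 428 mbar

Scale height: H = RT/g = 295 × 93.1 / 1.347 = 20389 m.
Barometric formula: P = P₀ exp(−z/H).
z/H = 25570/20389 = 1.2541; exp(−1.2541) = 0.28533.
P = 1500 × 0.28533 = 427.99 mbar.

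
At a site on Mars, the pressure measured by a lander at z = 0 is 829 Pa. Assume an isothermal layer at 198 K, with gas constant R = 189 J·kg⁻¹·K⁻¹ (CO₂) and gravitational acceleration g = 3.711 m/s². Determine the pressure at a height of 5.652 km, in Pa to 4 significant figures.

P ≈ 473.3 Pa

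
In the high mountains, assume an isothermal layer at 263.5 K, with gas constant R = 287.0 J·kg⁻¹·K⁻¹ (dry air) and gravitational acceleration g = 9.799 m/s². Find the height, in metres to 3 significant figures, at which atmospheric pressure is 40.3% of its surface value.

Scale height: H = RT/g = 287.0 × 263.5 / 9.799 = 7717.6 m.
Set P/P₀ = exp(−z/H) = 0.403, so z = −H ln(0.403).
−ln(0.403) = 0.90882; z = 7717.6 × 0.90882 = 7013.9 m.

z ≈ 7010 m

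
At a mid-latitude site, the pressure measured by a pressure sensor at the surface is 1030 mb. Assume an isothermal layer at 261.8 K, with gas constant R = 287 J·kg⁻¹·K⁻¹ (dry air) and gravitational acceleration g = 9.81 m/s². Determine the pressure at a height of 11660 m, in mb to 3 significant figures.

P ≈ 225 mb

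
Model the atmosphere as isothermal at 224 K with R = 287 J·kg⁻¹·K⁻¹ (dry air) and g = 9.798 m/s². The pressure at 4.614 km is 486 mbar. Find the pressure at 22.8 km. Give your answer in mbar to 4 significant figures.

P ≈ 30.40 mbar

Scale height: H = RT/g = 287 × 224 / 9.798 = 6561.3 m.
Between two levels, P₂ = P₁ exp(−Δz/H) with Δz = z₂ − z₁.
Δz = 22800 − 4614.0 = 18186 m; Δz/H = 18186/6561.3 = 2.7717.
P₂ = 486 × exp(−2.7717) = 486 × 0.062556 = 30.402 mbar.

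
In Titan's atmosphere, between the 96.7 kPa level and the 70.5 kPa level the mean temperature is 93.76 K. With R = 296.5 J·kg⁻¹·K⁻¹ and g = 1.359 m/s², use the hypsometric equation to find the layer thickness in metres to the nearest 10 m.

Δz ≈ 6460 m

Hypsometric equation: Δz = (R T̄/g) ln(P₁/P₂).
R T̄/g = 296.5 × 93.76 / 1.359 = 20456 m.
ln(96.7/70.5) = ln(1.3716) = 0.31598.
Δz = 20456 × 0.31598 = 6463.7 m.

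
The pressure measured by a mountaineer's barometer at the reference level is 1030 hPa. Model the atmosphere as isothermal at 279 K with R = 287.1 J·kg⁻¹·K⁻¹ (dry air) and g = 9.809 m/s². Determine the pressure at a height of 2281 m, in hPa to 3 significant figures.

P ≈ 779 hPa

Scale height: H = RT/g = 287.1 × 279 / 9.809 = 8166.1 m.
Barometric formula: P = P₀ exp(−z/H).
z/H = 2281.0/8166.1 = 0.27933; exp(−0.27933) = 0.75629.
P = 1030 × 0.75629 = 778.98 hPa.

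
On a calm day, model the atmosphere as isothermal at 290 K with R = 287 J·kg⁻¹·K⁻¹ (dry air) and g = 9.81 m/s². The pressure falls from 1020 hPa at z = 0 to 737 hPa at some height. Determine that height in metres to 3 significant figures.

z ≈ 2760 m

Scale height: H = RT/g = 287 × 290 / 9.81 = 8484.2 m.
Invert the barometric formula: z = H ln(P₀/P).
P₀/P = 1020/737 = 1.3840; ln(1.3840) = 0.32498.
z = 8484.2 × 0.32498 = 2757.2 m.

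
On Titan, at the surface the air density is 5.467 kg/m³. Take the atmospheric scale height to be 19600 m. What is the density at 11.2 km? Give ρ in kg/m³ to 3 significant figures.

ρ ≈ 3.09 kg/m³

In an isothermal atmosphere, density decays like pressure: ρ = ρ₀ exp(−z/H).
z/H = 11200/19600 = 0.57143; exp(−0.57143) = 0.56472.
ρ = 5.467 × 0.56472 = 3.0873 kg/m³.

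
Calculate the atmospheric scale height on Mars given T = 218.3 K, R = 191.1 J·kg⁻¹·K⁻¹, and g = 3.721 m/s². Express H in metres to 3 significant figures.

H ≈ 11200 m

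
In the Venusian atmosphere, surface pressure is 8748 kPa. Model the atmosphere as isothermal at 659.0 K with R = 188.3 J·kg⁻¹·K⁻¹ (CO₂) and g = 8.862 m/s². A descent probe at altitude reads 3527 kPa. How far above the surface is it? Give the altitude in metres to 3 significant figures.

z ≈ 12700 m

Scale height: H = RT/g = 188.3 × 659.0 / 8.862 = 14002 m.
Invert the barometric formula: z = H ln(P₀/P).
P₀/P = 8748/3527 = 2.4803; ln(2.4803) = 0.90838.
z = 14002 × 0.90838 = 12719 m.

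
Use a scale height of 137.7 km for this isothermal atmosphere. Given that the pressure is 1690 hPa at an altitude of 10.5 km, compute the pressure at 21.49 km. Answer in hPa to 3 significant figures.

P ≈ 1560 hPa

Between two levels, P₂ = P₁ exp(−Δz/H) with Δz = z₂ − z₁.
Δz = 21490 − 10500 = 10990 m; Δz/H = 10990/137700 = 0.079811.
P₂ = 1690 × exp(−0.079811) = 1690 × 0.92329 = 1560.4 hPa.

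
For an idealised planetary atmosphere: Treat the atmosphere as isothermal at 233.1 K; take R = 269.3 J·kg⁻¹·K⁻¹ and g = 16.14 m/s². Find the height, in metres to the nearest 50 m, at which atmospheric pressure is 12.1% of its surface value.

Scale height: H = RT/g = 269.3 × 233.1 / 16.14 = 3889.3 m.
Set P/P₀ = exp(−z/H) = 0.121, so z = −H ln(0.121).
−ln(0.121) = 2.1120; z = 3889.3 × 2.1120 = 8214.2 m.

z ≈ 8200 m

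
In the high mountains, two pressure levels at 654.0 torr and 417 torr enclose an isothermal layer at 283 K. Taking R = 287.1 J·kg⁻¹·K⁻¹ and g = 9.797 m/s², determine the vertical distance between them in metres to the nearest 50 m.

Δz ≈ 3750 m

Hypsometric equation: Δz = (R T̄/g) ln(P₁/P₂).
R T̄/g = 287.1 × 283 / 9.797 = 8293.3 m.
ln(654.0/417) = ln(1.5683) = 0.44999.
Δz = 8293.3 × 0.44999 = 3731.9 m.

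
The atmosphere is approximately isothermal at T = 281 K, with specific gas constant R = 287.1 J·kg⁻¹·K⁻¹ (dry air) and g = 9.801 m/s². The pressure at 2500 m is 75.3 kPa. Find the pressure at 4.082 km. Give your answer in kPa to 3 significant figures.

P ≈ 62.1 kPa

Scale height: H = RT/g = 287.1 × 281 / 9.801 = 8231.3 m.
Between two levels, P₂ = P₁ exp(−Δz/H) with Δz = z₂ − z₁.
Δz = 4082.0 − 2500.0 = 1582.0 m; Δz/H = 1582.0/8231.3 = 0.19219.
P₂ = 75.3 × exp(−0.19219) = 75.3 × 0.82515 = 62.134 kPa.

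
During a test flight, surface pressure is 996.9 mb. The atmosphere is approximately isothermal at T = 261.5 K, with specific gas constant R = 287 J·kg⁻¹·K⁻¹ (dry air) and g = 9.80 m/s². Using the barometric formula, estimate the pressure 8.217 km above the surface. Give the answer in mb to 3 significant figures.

Scale height: H = RT/g = 287 × 261.5 / 9.80 = 7658.2 m.
Barometric formula: P = P₀ exp(−z/H).
z/H = 8217.0/7658.2 = 1.0730; exp(−1.0730) = 0.34198.
P = 996.9 × 0.34198 = 340.92 mb.

P ≈ 341 mb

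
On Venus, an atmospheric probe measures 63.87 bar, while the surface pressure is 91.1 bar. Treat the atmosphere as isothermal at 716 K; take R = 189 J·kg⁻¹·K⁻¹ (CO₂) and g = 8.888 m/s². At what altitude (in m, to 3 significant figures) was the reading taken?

z ≈ 5410 m

Scale height: H = RT/g = 189 × 716 / 8.888 = 15225 m.
Invert the barometric formula: z = H ln(P₀/P).
P₀/P = 91.1/63.87 = 1.4263; ln(1.4263) = 0.35508.
z = 15225 × 0.35508 = 5406.1 m.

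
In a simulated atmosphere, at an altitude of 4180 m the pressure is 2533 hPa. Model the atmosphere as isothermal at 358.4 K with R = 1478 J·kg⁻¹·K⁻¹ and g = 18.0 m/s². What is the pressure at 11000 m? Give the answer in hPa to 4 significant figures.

P ≈ 2009 hPa

Scale height: H = RT/g = 1478 × 358.4 / 18.0 = 29429 m.
Between two levels, P₂ = P₁ exp(−Δz/H) with Δz = z₂ − z₁.
Δz = 11000 − 4180.0 = 6820.0 m; Δz/H = 6820.0/29429 = 0.23174.
P₂ = 2533 × exp(−0.23174) = 2533 × 0.79315 = 2009.0 hPa.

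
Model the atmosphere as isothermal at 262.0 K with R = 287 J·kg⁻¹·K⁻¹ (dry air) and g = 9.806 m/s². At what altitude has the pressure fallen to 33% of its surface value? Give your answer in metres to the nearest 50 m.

Scale height: H = RT/g = 287 × 262.0 / 9.806 = 7668.2 m.
Set P/P₀ = exp(−z/H) = 0.33, so z = −H ln(0.33).
−ln(0.33) = 1.1087; z = 7668.2 × 1.1087 = 8501.7 m.

z ≈ 8500 m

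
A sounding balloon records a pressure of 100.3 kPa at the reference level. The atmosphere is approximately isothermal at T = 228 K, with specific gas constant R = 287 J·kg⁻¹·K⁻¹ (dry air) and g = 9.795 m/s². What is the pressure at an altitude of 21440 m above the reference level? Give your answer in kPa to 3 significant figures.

P ≈ 4.05 kPa

Scale height: H = RT/g = 287 × 228 / 9.795 = 6680.6 m.
Barometric formula: P = P₀ exp(−z/H).
z/H = 21440/6680.6 = 3.2093; exp(−3.2093) = 0.040385.
P = 100.3 × 0.040385 = 4.0506 kPa.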